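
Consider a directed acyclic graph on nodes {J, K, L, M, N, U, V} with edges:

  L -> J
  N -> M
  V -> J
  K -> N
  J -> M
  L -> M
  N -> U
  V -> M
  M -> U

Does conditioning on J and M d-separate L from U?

There are 6 undirected paths between L and U; checking each against the conditioning set {J, M}:
Path 1: L → M → U
  M is a chain here and M is conditioned on, so the path is blocked at M.
Path 2: L → M ← N → U
  M is a collider and M is conditioned on, which opens it; N is a fork and N is not conditioned on — no node blocks this path, so it is active.
Path 3: L → J → M → U
  J is a chain here and J is conditioned on, so the path is blocked at J.
Path 4: L → J → M ← N → U
  J is a chain here and J is conditioned on, so the path is blocked at J.
Path 5: L → J ← V → M → U
  M is a chain here and M is conditioned on, so the path is blocked at M.
Path 6: L → J ← V → M ← N → U
  J is a collider and J is conditioned on, which opens it; V is a fork and V is not conditioned on; M is a collider and M is conditioned on, which opens it; N is a fork and N is not conditioned on — no node blocks this path, so it is active.
Because an active path exists, L and U are not d-separated.

No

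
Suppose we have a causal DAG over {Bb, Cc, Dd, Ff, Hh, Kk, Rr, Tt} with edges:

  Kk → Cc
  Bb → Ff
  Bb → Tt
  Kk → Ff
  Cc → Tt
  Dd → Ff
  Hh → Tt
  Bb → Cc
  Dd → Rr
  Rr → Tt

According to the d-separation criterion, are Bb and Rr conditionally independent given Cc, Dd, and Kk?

Yes

There are 6 undirected paths between Bb and Rr; checking each against the conditioning set {Cc, Dd, Kk}:
  1. Bb → Tt ← Rr — Tt:collider[blocks] ⇒ blocked
  2. Bb → Tt ← Cc ← Kk → Ff ← Dd → Rr — Tt:collider[blocks]; Cc:chain[blocks]; Kk:fork[blocks]; Ff:collider[blocks]; Dd:fork[blocks] ⇒ blocked
  3. Bb → Ff ← Dd → Rr — Ff:collider[blocks]; Dd:fork[blocks] ⇒ blocked
  4. Bb → Ff ← Kk → Cc → Tt ← Rr — Ff:collider[blocks]; Kk:fork[blocks]; Cc:chain[blocks]; Tt:collider[blocks] ⇒ blocked
  5. Bb → Cc → Tt ← Rr — Cc:chain[blocks]; Tt:collider[blocks] ⇒ blocked
  6. Bb → Cc ← Kk → Ff ← Dd → Rr — Cc:collider[open]; Kk:fork[blocks]; Ff:collider[blocks]; Dd:fork[blocks] ⇒ blocked
All paths are blocked; Bb ⊥ Rr | {Cc, Dd, Kk} holds.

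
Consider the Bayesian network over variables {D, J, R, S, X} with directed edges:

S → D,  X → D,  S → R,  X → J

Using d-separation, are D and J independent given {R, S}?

No

Only one path connects D and J:
Path 1: D ← X → J
  X is a fork and X is not conditioned on — no node blocks this path, so it is active.
Because an active path exists, D and J are not d-separated.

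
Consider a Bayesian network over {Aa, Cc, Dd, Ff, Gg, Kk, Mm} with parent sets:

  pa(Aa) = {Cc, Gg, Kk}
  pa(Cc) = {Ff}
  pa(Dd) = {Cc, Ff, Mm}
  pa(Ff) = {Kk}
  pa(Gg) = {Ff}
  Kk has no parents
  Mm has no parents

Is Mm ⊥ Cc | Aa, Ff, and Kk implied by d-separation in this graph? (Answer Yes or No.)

Yes

We examine all 4 paths between Mm and Cc:
Path 1: Mm → Dd ← Ff → Cc
  Dd is a collider here and neither Dd nor any of its descendants is conditioned on, so the collider stays closed — the path is blocked at Dd.
Path 2: Mm → Dd ← Ff → Gg → Aa ← Cc
  Dd is a collider here and neither Dd nor any of its descendants is conditioned on, so the collider stays closed — the path is blocked at Dd.
Path 3: Mm → Dd ← Ff ← Kk → Aa ← Cc
  Dd is a collider here and neither Dd nor any of its descendants is conditioned on, so the collider stays closed — the path is blocked at Dd.
Path 4: Mm → Dd ← Cc
  Dd is a collider here and neither Dd nor any of its descendants is conditioned on, so the collider stays closed — the path is blocked at Dd.
All paths are blocked; Mm ⊥ Cc | {Aa, Ff, Kk} holds.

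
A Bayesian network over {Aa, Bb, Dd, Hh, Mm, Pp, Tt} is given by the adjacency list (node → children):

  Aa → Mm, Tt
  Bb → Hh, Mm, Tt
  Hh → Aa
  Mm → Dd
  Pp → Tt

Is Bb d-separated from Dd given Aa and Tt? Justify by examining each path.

No — Bb and Dd are not d-separated given {Aa, Tt}.

Enumerating the 3 paths from Bb to Dd and testing each for blocking by {Aa, Tt}:
Path 1: Bb → Hh → Aa → Mm → Dd
  Aa is a chain here and Aa is conditioned on, so the path is blocked at Aa.
Path 2: Bb → Tt ← Aa → Mm → Dd
  Aa is a fork here and Aa is conditioned on, so the path is blocked at Aa.
Path 3: Bb → Mm → Dd
  Mm is a chain and Mm is not conditioned on — no node blocks this path, so it is active.
Because an active path exists, Bb and Dd are not d-separated.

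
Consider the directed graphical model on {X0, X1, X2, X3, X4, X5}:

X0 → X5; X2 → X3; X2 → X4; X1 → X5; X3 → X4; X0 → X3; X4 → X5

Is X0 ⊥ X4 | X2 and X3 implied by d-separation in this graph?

3 paths connect X0 and X4; each must be blocked for d-separation to hold:
  1. X0 → X5 ← X4 — X5:collider[blocks] ⇒ blocked
  2. X0 → X3 → X4 — X3:chain[blocks] ⇒ blocked
  3. X0 → X3 ← X2 → X4 — X3:collider[open]; X2:fork[blocks] ⇒ blocked
Every path is blocked, so X0 and X4 are d-separated given {X2, X3}.

Yes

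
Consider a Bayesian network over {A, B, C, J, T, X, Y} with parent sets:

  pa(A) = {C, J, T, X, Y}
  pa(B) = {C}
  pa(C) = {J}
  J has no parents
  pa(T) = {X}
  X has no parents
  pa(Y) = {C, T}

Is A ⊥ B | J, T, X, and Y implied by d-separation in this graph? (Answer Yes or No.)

No

There are 5 undirected paths between A and B; checking each against the conditioning set {J, T, X, Y}:
Path 1: A ← J → C → B
  J is a fork here and J is conditioned on, so the path is blocked at J.
Path 2: A ← Y ← C → B
  Y is a chain here and Y is conditioned on, so the path is blocked at Y.
Path 3: A ← T → Y ← C → B
  T is a fork here and T is conditioned on, so the path is blocked at T.
Path 4: A ← C → B
  C is a fork and C is not conditioned on — no node blocks this path, so it is active.
Path 5: A ← X → T → Y ← C → B
  X is a fork here and X is conditioned on, so the path is blocked at X.
Because an active path exists, A and B are not d-separated.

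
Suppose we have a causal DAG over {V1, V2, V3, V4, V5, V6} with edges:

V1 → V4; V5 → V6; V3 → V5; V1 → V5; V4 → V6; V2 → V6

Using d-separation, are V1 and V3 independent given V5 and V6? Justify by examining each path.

No

Enumerating the 2 paths from V1 to V3 and testing each for blocking by {V5, V6}:
Path 1: V1 → V5 ← V3
  V5 is a collider and V5 is conditioned on, which opens it — no node blocks this path, so it is active.
Path 2: V1 → V4 → V6 ← V5 ← V3
  V5 is a chain here and V5 is conditioned on, so the path is blocked at V5.
Since the path V1 → V5 ← V3 is active, V1 and V3 are not d-separated given {V5, V6}.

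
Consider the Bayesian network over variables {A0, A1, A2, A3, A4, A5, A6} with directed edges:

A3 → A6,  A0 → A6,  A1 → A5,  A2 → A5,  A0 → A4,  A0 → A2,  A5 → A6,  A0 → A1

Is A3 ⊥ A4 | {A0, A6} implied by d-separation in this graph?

We examine all 3 paths between A3 and A4:
  1. A3 → A6 ← A0 → A4 — A6:collider[open]; A0:fork[blocks] ⇒ blocked
  2. A3 → A6 ← A5 ← A2 ← A0 → A4 — A6:collider[open]; A5:chain[open]; A2:chain[open]; A0:fork[blocks] ⇒ blocked
  3. A3 → A6 ← A5 ← A1 ← A0 → A4 — A6:collider[open]; A5:chain[open]; A1:chain[open]; A0:fork[blocks] ⇒ blocked
All paths are blocked; A3 ⊥ A4 | {A0, A6} holds.

Yes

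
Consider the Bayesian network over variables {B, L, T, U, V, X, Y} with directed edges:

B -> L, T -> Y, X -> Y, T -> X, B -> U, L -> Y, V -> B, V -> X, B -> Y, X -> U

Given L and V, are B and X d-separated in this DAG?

6 paths connect B and X; each must be blocked for d-separation to hold:
Path 1: B ← V → X
  V is a fork here and V is conditioned on, so the path is blocked at V.
Path 2: B → Y ← T → X
  Y is a collider here and neither Y nor any of its descendants is conditioned on, so the collider stays closed — the path is blocked at Y.
Path 3: B → Y ← X
  Y is a collider here and neither Y nor any of its descendants is conditioned on, so the collider stays closed — the path is blocked at Y.
Path 4: B → U ← X
  U is a collider here and neither U nor any of its descendants is conditioned on, so the collider stays closed — the path is blocked at U.
Path 5: B → L → Y ← T → X
  L is a chain here and L is conditioned on, so the path is blocked at L.
Path 6: B → L → Y ← X
  L is a chain here and L is conditioned on, so the path is blocked at L.
Since every path is blocked, d-separation holds.

Yes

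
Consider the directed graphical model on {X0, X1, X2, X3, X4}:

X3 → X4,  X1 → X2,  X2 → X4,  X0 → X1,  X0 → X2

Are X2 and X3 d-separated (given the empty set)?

Only one path connects X2 and X3:
Path 1: X2 → X4 ← X3
  X4 is a collider here and neither X4 nor any of its descendants is conditioned on, so the collider stays closed — the path is blocked at X4.
Every path is blocked, so X2 and X3 are d-separated given ∅.

Yes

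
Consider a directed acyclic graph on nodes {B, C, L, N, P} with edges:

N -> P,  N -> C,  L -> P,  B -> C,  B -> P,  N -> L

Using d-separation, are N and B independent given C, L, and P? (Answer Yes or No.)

No

There are 3 undirected paths between N and B; checking each against the conditioning set {C, L, P}:
Path 1: N → L → P ← B
  L is a chain here and L is conditioned on, so the path is blocked at L.
Path 2: N → C ← B
  C is a collider and C is conditioned on, which opens it — no node blocks this path, so it is active.
Path 3: N → P ← B
  P is a collider and P is conditioned on, which opens it — no node blocks this path, so it is active.
Because an active path exists, N and B are not d-separated.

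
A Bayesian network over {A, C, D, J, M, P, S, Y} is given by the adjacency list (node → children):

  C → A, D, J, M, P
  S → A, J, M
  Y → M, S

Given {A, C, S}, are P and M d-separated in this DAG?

Yes

There are 5 undirected paths between P and M; checking each against the conditioning set {A, C, S}:
  1. P ← C → M — C:fork[blocks] ⇒ blocked
  2. P ← C → J ← S → M — C:fork[blocks]; J:collider[blocks]; S:fork[blocks] ⇒ blocked
  3. P ← C → J ← S ← Y → M — C:fork[blocks]; J:collider[blocks]; S:chain[blocks]; Y:fork[open] ⇒ blocked
  4. P ← C → A ← S → M — C:fork[blocks]; A:collider[open]; S:fork[blocks] ⇒ blocked
  5. P ← C → A ← S ← Y → M — C:fork[blocks]; A:collider[open]; S:chain[blocks]; Y:fork[open] ⇒ blocked
Since every path is blocked, d-separation holds.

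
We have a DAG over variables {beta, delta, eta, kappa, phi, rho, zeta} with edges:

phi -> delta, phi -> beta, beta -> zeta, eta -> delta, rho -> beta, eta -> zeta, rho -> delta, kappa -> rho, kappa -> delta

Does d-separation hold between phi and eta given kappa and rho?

Yes

6 paths connect phi and eta; each must be blocked for d-separation to hold:
Path 1: phi → beta ← rho → delta ← eta
  beta is a collider here and neither beta nor any of its descendants is conditioned on, so the collider stays closed — the path is blocked at beta.
Path 2: phi → beta ← rho ← kappa → delta ← eta
  beta is a collider here and neither beta nor any of its descendants is conditioned on, so the collider stays closed — the path is blocked at beta.
Path 3: phi → beta → zeta ← eta
  zeta is a collider here and neither zeta nor any of its descendants is conditioned on, so the collider stays closed — the path is blocked at zeta.
Path 4: phi → delta ← eta
  delta is a collider here and neither delta nor any of its descendants is conditioned on, so the collider stays closed — the path is blocked at delta.
Path 5: phi → delta ← rho → beta → zeta ← eta
  delta is a collider here and neither delta nor any of its descendants is conditioned on, so the collider stays closed — the path is blocked at delta.
Path 6: phi → delta ← kappa → rho → beta → zeta ← eta
  delta is a collider here and neither delta nor any of its descendants is conditioned on, so the collider stays closed — the path is blocked at delta.
Since every path is blocked, d-separation holds.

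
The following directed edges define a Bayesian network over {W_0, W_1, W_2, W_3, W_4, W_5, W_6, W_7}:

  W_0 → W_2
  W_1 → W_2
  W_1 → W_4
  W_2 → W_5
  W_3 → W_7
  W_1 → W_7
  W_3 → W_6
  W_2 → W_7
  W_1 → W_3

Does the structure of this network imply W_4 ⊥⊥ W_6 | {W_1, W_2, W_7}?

Yes

There are 3 undirected paths between W_4 and W_6; checking each against the conditioning set {W_1, W_2, W_7}:
Path 1: W_4 ← W_1 → W_3 → W_6
  W_1 is a fork here and W_1 is conditioned on, so the path is blocked at W_1.
Path 2: W_4 ← W_1 → W_7 ← W_3 → W_6
  W_1 is a fork here and W_1 is conditioned on, so the path is blocked at W_1.
Path 3: W_4 ← W_1 → W_2 → W_7 ← W_3 → W_6
  W_1 is a fork here and W_1 is conditioned on, so the path is blocked at W_1.
All paths are blocked; W_4 ⊥ W_6 | {W_1, W_2, W_7} holds.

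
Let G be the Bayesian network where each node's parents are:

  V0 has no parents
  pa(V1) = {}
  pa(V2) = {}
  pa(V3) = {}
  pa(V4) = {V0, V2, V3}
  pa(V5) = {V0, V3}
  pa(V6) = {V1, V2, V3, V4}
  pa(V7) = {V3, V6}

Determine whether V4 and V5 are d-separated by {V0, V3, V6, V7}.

Yes — V4 and V5 are d-separated given {V0, V3, V6, V7}.

We examine all 6 paths between V4 and V5:
  1. V4 ← V2 → V6 ← V3 → V5 — V2:fork[open]; V6:collider[open]; V3:fork[blocks] ⇒ blocked
  2. V4 ← V2 → V6 → V7 ← V3 → V5 — V2:fork[open]; V6:chain[blocks]; V7:collider[open]; V3:fork[blocks] ⇒ blocked
  3. V4 ← V3 → V5 — V3:fork[blocks] ⇒ blocked
  4. V4 → V6 ← V3 → V5 — V6:collider[open]; V3:fork[blocks] ⇒ blocked
  5. V4 → V6 → V7 ← V3 → V5 — V6:chain[blocks]; V7:collider[open]; V3:fork[blocks] ⇒ blocked
  6. V4 ← V0 → V5 — V0:fork[blocks] ⇒ blocked
Every path is blocked, so V4 and V5 are d-separated given {V0, V3, V6, V7}.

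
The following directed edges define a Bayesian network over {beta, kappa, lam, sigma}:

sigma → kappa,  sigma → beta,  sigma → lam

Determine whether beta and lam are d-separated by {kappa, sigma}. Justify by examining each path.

Yes

Only one path connects beta and lam:
Path 1: beta ← sigma → lam
  sigma is a fork here and sigma is conditioned on, so the path is blocked at sigma.
Since every path is blocked, d-separation holds.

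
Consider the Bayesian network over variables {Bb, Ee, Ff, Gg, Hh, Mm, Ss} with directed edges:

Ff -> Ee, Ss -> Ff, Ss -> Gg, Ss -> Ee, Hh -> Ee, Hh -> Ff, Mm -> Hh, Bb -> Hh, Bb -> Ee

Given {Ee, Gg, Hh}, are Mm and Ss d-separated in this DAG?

No

6 paths connect Mm and Ss; each must be blocked for d-separation to hold:
Path 1: Mm → Hh → Ee ← Ss
  Hh is a chain here and Hh is conditioned on, so the path is blocked at Hh.
Path 2: Mm → Hh → Ee ← Ff ← Ss
  Hh is a chain here and Hh is conditioned on, so the path is blocked at Hh.
Path 3: Mm → Hh ← Bb → Ee ← Ss
  Hh is a collider and Hh is conditioned on, which opens it; Bb is a fork and Bb is not conditioned on; Ee is a collider and Ee is conditioned on, which opens it — no node blocks this path, so it is active.
Path 4: Mm → Hh ← Bb → Ee ← Ff ← Ss
  Hh is a collider and Hh is conditioned on, which opens it; Bb is a fork and Bb is not conditioned on; Ee is a collider and Ee is conditioned on, which opens it; Ff is a chain and Ff is not conditioned on — no node blocks this path, so it is active.
Path 5: Mm → Hh → Ff → Ee ← Ss
  Hh is a chain here and Hh is conditioned on, so the path is blocked at Hh.
Path 6: Mm → Hh → Ff ← Ss
  Hh is a chain here and Hh is conditioned on, so the path is blocked at Hh.
Because an active path exists, Mm and Ss are not d-separated.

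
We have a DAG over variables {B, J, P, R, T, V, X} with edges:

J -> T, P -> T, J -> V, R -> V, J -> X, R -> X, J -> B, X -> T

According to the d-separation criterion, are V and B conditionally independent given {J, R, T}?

Yes

Enumerating the 3 paths from V to B and testing each for blocking by {J, R, T}:
  1. V ← J → B — J:fork[blocks] ⇒ blocked
  2. V ← R → X → T ← J → B — R:fork[blocks]; X:chain[open]; T:collider[open]; J:fork[blocks] ⇒ blocked
  3. V ← R → X ← J → B — R:fork[blocks]; X:collider[open]; J:fork[blocks] ⇒ blocked
Since every path is blocked, d-separation holds.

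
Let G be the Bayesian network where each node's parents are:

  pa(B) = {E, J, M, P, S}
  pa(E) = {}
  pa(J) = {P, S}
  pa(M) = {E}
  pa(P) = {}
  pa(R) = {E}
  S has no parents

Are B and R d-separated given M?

No — B and R are not d-separated given {M}.

There are 2 undirected paths between B and R; checking each against the conditioning set {M}:
  1. B ← E → R — E:fork[open] ⇒ active
  2. B ← M ← E → R — M:chain[blocks]; E:fork[open] ⇒ blocked
At least one path is unblocked, so d-separation fails.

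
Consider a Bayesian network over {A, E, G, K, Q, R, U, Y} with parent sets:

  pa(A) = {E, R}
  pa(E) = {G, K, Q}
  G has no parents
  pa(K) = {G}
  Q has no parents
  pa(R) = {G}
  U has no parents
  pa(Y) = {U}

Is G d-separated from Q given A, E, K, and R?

We examine all 3 paths between G and Q:
Path 1: G → E ← Q
  E is a collider and E is conditioned on, which opens it — no node blocks this path, so it is active.
Path 2: G → K → E ← Q
  K is a chain here and K is conditioned on, so the path is blocked at K.
Path 3: G → R → A ← E ← Q
  R is a chain here and R is conditioned on, so the path is blocked at R.
At least one path is unblocked, so d-separation fails.

No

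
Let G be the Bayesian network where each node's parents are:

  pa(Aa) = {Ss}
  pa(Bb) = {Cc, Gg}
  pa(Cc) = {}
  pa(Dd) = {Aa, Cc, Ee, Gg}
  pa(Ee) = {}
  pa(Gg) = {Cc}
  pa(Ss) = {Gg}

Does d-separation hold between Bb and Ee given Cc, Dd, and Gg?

Yes

We examine all 6 paths between Bb and Ee:
Path 1: Bb ← Cc → Dd ← Ee
  Cc is a fork here and Cc is conditioned on, so the path is blocked at Cc.
Path 2: Bb ← Cc → Gg → Dd ← Ee
  Cc is a fork here and Cc is conditioned on, so the path is blocked at Cc.
Path 3: Bb ← Cc → Gg → Ss → Aa → Dd ← Ee
  Cc is a fork here and Cc is conditioned on, so the path is blocked at Cc.
Path 4: Bb ← Gg → Dd ← Ee
  Gg is a fork here and Gg is conditioned on, so the path is blocked at Gg.
Path 5: Bb ← Gg → Ss → Aa → Dd ← Ee
  Gg is a fork here and Gg is conditioned on, so the path is blocked at Gg.
Path 6: Bb ← Gg ← Cc → Dd ← Ee
  Gg is a chain here and Gg is conditioned on, so the path is blocked at Gg.
Every path is blocked, so Bb and Ee are d-separated given {Cc, Dd, Gg}.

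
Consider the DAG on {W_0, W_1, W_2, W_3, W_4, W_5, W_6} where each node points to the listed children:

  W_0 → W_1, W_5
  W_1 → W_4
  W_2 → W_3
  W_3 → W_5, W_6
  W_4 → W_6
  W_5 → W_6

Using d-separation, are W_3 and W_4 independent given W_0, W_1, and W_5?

There are 4 undirected paths between W_3 and W_4; checking each against the conditioning set {W_0, W_1, W_5}:
  1. W_3 → W_5 ← W_0 → W_1 → W_4 — W_5:collider[open]; W_0:fork[blocks]; W_1:chain[blocks] ⇒ blocked
  2. W_3 → W_5 → W_6 ← W_4 — W_5:chain[blocks]; W_6:collider[blocks] ⇒ blocked
  3. W_3 → W_6 ← W_4 — W_6:collider[blocks] ⇒ blocked
  4. W_3 → W_6 ← W_5 ← W_0 → W_1 → W_4 — W_6:collider[blocks]; W_5:chain[blocks]; W_0:fork[blocks]; W_1:chain[blocks] ⇒ blocked
All paths are blocked; W_3 ⊥ W_4 | {W_0, W_1, W_5} holds.

Yes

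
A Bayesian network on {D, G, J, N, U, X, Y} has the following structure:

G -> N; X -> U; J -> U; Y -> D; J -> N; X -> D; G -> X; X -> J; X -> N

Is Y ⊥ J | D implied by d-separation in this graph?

No

4 paths connect Y and J; each must be blocked for d-separation to hold:
  1. Y → D ← X ← G → N ← J — D:collider[open]; X:chain[open]; G:fork[open]; N:collider[blocks] ⇒ blocked
  2. Y → D ← X → N ← J — D:collider[open]; X:fork[open]; N:collider[blocks] ⇒ blocked
  3. Y → D ← X → U ← J — D:collider[open]; X:fork[open]; U:collider[blocks] ⇒ blocked
  4. Y → D ← X → J — D:collider[open]; X:fork[open] ⇒ active
Because an active path exists, Y and J are not d-separated.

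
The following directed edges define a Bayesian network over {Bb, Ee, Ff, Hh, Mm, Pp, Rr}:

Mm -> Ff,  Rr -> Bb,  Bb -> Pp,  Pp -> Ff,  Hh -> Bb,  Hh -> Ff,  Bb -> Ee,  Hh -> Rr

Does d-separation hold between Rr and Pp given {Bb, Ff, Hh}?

Yes

Enumerating the 4 paths from Rr to Pp and testing each for blocking by {Bb, Ff, Hh}:
Path 1: Rr → Bb → Pp
  Bb is a chain here and Bb is conditioned on, so the path is blocked at Bb.
Path 2: Rr → Bb ← Hh → Ff ← Pp
  Hh is a fork here and Hh is conditioned on, so the path is blocked at Hh.
Path 3: Rr ← Hh → Bb → Pp
  Hh is a fork here and Hh is conditioned on, so the path is blocked at Hh.
Path 4: Rr ← Hh → Ff ← Pp
  Hh is a fork here and Hh is conditioned on, so the path is blocked at Hh.
Every path is blocked, so Rr and Pp are d-separated given {Bb, Ff, Hh}.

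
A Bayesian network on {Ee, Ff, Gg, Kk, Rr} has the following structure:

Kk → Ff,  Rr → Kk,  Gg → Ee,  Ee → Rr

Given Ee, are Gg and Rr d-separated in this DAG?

Only one path connects Gg and Rr:
Path 1: Gg → Ee → Rr
  Ee is a chain here and Ee is conditioned on, so the path is blocked at Ee.
Since every path is blocked, d-separation holds.

Yes — Gg and Rr are d-separated given {Ee}.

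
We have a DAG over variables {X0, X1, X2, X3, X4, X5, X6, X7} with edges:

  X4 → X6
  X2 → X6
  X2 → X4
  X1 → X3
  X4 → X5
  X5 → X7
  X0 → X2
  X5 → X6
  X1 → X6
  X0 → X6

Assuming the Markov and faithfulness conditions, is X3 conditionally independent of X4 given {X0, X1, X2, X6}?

Yes

There are 4 undirected paths between X3 and X4; checking each against the conditioning set {X0, X1, X2, X6}:
Path 1: X3 ← X1 → X6 ← X2 → X4
  X1 is a fork here and X1 is conditioned on, so the path is blocked at X1.
Path 2: X3 ← X1 → X6 ← X0 → X2 → X4
  X1 is a fork here and X1 is conditioned on, so the path is blocked at X1.
Path 3: X3 ← X1 → X6 ← X4
  X1 is a fork here and X1 is conditioned on, so the path is blocked at X1.
Path 4: X3 ← X1 → X6 ← X5 ← X4
  X1 is a fork here and X1 is conditioned on, so the path is blocked at X1.
Every path is blocked, so X3 and X4 are d-separated given {X0, X1, X2, X6}.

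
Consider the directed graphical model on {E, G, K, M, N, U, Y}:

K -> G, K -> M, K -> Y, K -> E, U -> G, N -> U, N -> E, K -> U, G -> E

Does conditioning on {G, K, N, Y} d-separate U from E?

Enumerating the 5 paths from U to E and testing each for blocking by {G, K, N, Y}:
  1. U ← K → E — K:fork[blocks] ⇒ blocked
  2. U ← K → G → E — K:fork[blocks]; G:chain[blocks] ⇒ blocked
  3. U ← N → E — N:fork[blocks] ⇒ blocked
  4. U → G ← K → E — G:collider[open]; K:fork[blocks] ⇒ blocked
  5. U → G → E — G:chain[blocks] ⇒ blocked
Every path is blocked, so U and E are d-separated given {G, K, N, Y}.

Yes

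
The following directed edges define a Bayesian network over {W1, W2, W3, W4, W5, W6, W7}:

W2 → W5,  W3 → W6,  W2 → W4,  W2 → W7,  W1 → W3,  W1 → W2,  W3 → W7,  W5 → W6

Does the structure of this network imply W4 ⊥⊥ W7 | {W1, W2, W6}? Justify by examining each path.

Enumerating the 3 paths from W4 to W7 and testing each for blocking by {W1, W2, W6}:
  1. W4 ← W2 → W5 → W6 ← W3 → W7 — W2:fork[blocks]; W5:chain[open]; W6:collider[open]; W3:fork[open] ⇒ blocked
  2. W4 ← W2 → W7 — W2:fork[blocks] ⇒ blocked
  3. W4 ← W2 ← W1 → W3 → W7 — W2:chain[blocks]; W1:fork[blocks]; W3:chain[open] ⇒ blocked
All paths are blocked; W4 ⊥ W7 | {W1, W2, W6} holds.

Yes — W4 and W7 are d-separated given {W1, W2, W6}.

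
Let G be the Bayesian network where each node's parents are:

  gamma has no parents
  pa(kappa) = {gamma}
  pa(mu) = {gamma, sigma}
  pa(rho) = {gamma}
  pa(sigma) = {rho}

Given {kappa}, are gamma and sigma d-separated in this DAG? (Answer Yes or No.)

There are 2 undirected paths between gamma and sigma; checking each against the conditioning set {kappa}:
  1. gamma → mu ← sigma — mu:collider[blocks] ⇒ blocked
  2. gamma → rho → sigma — rho:chain[open] ⇒ active
Because an active path exists, gamma and sigma are not d-separated.

No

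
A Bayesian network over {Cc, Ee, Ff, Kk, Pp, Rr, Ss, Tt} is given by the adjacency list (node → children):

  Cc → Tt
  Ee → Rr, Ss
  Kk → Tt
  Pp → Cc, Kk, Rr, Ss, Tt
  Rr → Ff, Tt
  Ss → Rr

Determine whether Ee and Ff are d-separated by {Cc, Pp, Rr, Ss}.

Yes

There are 6 undirected paths between Ee and Ff; checking each against the conditioning set {Cc, Pp, Rr, Ss}:
Path 1: Ee → Ss ← Pp → Tt ← Rr → Ff
  Pp is a fork here and Pp is conditioned on, so the path is blocked at Pp.
Path 2: Ee → Ss ← Pp → Cc → Tt ← Rr → Ff
  Pp is a fork here and Pp is conditioned on, so the path is blocked at Pp.
Path 3: Ee → Ss ← Pp → Rr → Ff
  Pp is a fork here and Pp is conditioned on, so the path is blocked at Pp.
Path 4: Ee → Ss ← Pp → Kk → Tt ← Rr → Ff
  Pp is a fork here and Pp is conditioned on, so the path is blocked at Pp.
Path 5: Ee → Ss → Rr → Ff
  Ss is a chain here and Ss is conditioned on, so the path is blocked at Ss.
Path 6: Ee → Rr → Ff
  Rr is a chain here and Rr is conditioned on, so the path is blocked at Rr.
Every path is blocked, so Ee and Ff are d-separated given {Cc, Pp, Rr, Ss}.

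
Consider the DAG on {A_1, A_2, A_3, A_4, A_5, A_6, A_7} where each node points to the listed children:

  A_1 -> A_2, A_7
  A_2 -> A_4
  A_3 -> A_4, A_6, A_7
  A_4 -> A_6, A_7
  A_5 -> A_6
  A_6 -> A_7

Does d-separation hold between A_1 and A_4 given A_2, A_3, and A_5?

Yes

There are 6 undirected paths between A_1 and A_4; checking each against the conditioning set {A_2, A_3, A_5}:
Path 1: A_1 → A_7 ← A_3 → A_4
  A_7 is a collider here and neither A_7 nor any of its descendants is conditioned on, so the collider stays closed — the path is blocked at A_7.
Path 2: A_1 → A_7 ← A_3 → A_6 ← A_4
  A_7 is a collider here and neither A_7 nor any of its descendants is conditioned on, so the collider stays closed — the path is blocked at A_7.
Path 3: A_1 → A_7 ← A_4
  A_7 is a collider here and neither A_7 nor any of its descendants is conditioned on, so the collider stays closed — the path is blocked at A_7.
Path 4: A_1 → A_7 ← A_6 ← A_3 → A_4
  A_7 is a collider here and neither A_7 nor any of its descendants is conditioned on, so the collider stays closed — the path is blocked at A_7.
Path 5: A_1 → A_7 ← A_6 ← A_4
  A_7 is a collider here and neither A_7 nor any of its descendants is conditioned on, so the collider stays closed — the path is blocked at A_7.
Path 6: A_1 → A_2 → A_4
  A_2 is a chain here and A_2 is conditioned on, so the path is blocked at A_2.
All paths are blocked; A_1 ⊥ A_4 | {A_2, A_3, A_5} holds.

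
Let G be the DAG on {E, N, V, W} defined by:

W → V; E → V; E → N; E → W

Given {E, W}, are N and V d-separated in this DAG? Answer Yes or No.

Yes — N and V are d-separated given {E, W}.

We examine all 2 paths between N and V:
Path 1: N ← E → W → V
  E is a fork here and E is conditioned on, so the path is blocked at E.
Path 2: N ← E → V
  E is a fork here and E is conditioned on, so the path is blocked at E.
Since every path is blocked, d-separation holds.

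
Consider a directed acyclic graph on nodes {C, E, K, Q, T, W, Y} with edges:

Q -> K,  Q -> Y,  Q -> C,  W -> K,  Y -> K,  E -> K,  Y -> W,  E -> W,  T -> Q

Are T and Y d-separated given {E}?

We examine all 4 paths between T and Y:
Path 1: T → Q → K ← E → W ← Y
  K is a collider here and neither K nor any of its descendants is conditioned on, so the collider stays closed — the path is blocked at K.
Path 2: T → Q → K ← W ← Y
  K is a collider here and neither K nor any of its descendants is conditioned on, so the collider stays closed — the path is blocked at K.
Path 3: T → Q → K ← Y
  K is a collider here and neither K nor any of its descendants is conditioned on, so the collider stays closed — the path is blocked at K.
Path 4: T → Q → Y
  Q is a chain and Q is not conditioned on — no node blocks this path, so it is active.
At least one path is unblocked, so d-separation fails.

No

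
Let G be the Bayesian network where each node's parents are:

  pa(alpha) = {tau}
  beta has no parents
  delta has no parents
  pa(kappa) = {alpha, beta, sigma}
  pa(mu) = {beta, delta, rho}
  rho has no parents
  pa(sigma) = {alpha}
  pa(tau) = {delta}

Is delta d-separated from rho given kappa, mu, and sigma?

No

There are 3 undirected paths between delta and rho; checking each against the conditioning set {kappa, mu, sigma}:
Path 1: delta → tau → alpha → kappa ← beta → mu ← rho
  tau is a chain and tau is not conditioned on; alpha is a chain and alpha is not conditioned on; kappa is a collider and kappa is conditioned on, which opens it; beta is a fork and beta is not conditioned on; mu is a collider and mu is conditioned on, which opens it — no node blocks this path, so it is active.
Path 2: delta → tau → alpha → sigma → kappa ← beta → mu ← rho
  sigma is a chain here and sigma is conditioned on, so the path is blocked at sigma.
Path 3: delta → mu ← rho
  mu is a collider and mu is conditioned on, which opens it — no node blocks this path, so it is active.
At least one path is unblocked, so d-separation fails.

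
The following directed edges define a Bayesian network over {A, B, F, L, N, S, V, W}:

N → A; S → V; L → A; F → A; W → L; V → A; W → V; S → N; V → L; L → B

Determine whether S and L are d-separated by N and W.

There are 6 undirected paths between S and L; checking each against the conditioning set {N, W}:
Path 1: S → N → A ← L
  N is a chain here and N is conditioned on, so the path is blocked at N.
Path 2: S → N → A ← V → L
  N is a chain here and N is conditioned on, so the path is blocked at N.
Path 3: S → N → A ← V ← W → L
  N is a chain here and N is conditioned on, so the path is blocked at N.
Path 4: S → V → L
  V is a chain and V is not conditioned on — no node blocks this path, so it is active.
Path 5: S → V ← W → L
  V is a collider here and neither V nor any of its descendants is conditioned on, so the collider stays closed — the path is blocked at V.
Path 6: S → V → A ← L
  A is a collider here and neither A nor any of its descendants is conditioned on, so the collider stays closed — the path is blocked at A.
Since the path S → V → L is active, S and L are not d-separated given {N, W}.

No — S and L are not d-separated given {N, W}.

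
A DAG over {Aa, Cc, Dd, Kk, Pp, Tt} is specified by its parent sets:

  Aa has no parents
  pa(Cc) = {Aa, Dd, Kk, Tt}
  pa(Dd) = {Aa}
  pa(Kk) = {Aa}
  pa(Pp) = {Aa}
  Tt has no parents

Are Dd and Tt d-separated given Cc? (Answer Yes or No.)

No

3 paths connect Dd and Tt; each must be blocked for d-separation to hold:
Path 1: Dd ← Aa → Kk → Cc ← Tt
  Aa is a fork and Aa is not conditioned on; Kk is a chain and Kk is not conditioned on; Cc is a collider and Cc is conditioned on, which opens it — no node blocks this path, so it is active.
Path 2: Dd ← Aa → Cc ← Tt
  Aa is a fork and Aa is not conditioned on; Cc is a collider and Cc is conditioned on, which opens it — no node blocks this path, so it is active.
Path 3: Dd → Cc ← Tt
  Cc is a collider and Cc is conditioned on, which opens it — no node blocks this path, so it is active.
Since the path Dd ← Aa → Kk → Cc ← Tt is active, Dd and Tt are not d-separated given {Cc}.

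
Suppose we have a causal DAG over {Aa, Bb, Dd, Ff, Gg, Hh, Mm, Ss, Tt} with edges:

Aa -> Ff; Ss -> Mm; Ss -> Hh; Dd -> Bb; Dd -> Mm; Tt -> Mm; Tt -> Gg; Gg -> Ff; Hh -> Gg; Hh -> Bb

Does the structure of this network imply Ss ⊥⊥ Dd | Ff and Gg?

Yes

There are 4 undirected paths between Ss and Dd; checking each against the conditioning set {Ff, Gg}:
Path 1: Ss → Hh → Bb ← Dd
  Bb is a collider here and neither Bb nor any of its descendants is conditioned on, so the collider stays closed — the path is blocked at Bb.
Path 2: Ss → Hh → Gg ← Tt → Mm ← Dd
  Mm is a collider here and neither Mm nor any of its descendants is conditioned on, so the collider stays closed — the path is blocked at Mm.
Path 3: Ss → Mm ← Tt → Gg ← Hh → Bb ← Dd
  Mm is a collider here and neither Mm nor any of its descendants is conditioned on, so the collider stays closed — the path is blocked at Mm.
Path 4: Ss → Mm ← Dd
  Mm is a collider here and neither Mm nor any of its descendants is conditioned on, so the collider stays closed — the path is blocked at Mm.
Since every path is blocked, d-separation holds.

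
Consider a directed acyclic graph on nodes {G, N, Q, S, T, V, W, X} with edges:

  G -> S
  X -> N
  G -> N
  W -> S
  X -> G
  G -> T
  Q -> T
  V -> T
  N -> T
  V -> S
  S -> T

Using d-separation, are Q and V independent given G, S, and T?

Enumerating the 5 paths from Q to V and testing each for blocking by {G, S, T}:
Path 1: Q → T ← N ← G → S ← V
  G is a fork here and G is conditioned on, so the path is blocked at G.
Path 2: Q → T ← N ← X → G → S ← V
  G is a chain here and G is conditioned on, so the path is blocked at G.
Path 3: Q → T ← G → S ← V
  G is a fork here and G is conditioned on, so the path is blocked at G.
Path 4: Q → T ← S ← V
  S is a chain here and S is conditioned on, so the path is blocked at S.
Path 5: Q → T ← V
  T is a collider and T is conditioned on, which opens it — no node blocks this path, so it is active.
At least one path is unblocked, so d-separation fails.

No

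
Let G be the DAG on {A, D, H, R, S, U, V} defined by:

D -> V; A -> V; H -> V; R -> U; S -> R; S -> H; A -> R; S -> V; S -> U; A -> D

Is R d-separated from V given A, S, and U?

6 paths connect R and V; each must be blocked for d-separation to hold:
Path 1: R ← S → V
  S is a fork here and S is conditioned on, so the path is blocked at S.
Path 2: R ← S → H → V
  S is a fork here and S is conditioned on, so the path is blocked at S.
Path 3: R → U ← S → V
  S is a fork here and S is conditioned on, so the path is blocked at S.
Path 4: R → U ← S → H → V
  S is a fork here and S is conditioned on, so the path is blocked at S.
Path 5: R ← A → D → V
  A is a fork here and A is conditioned on, so the path is blocked at A.
Path 6: R ← A → V
  A is a fork here and A is conditioned on, so the path is blocked at A.
Every path is blocked, so R and V are d-separated given {A, S, U}.

Yes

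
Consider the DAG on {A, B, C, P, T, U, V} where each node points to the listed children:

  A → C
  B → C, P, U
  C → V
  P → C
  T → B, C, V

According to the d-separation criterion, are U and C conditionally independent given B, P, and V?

4 paths connect U and C; each must be blocked for d-separation to hold:
Path 1: U ← B ← T → V ← C
  B is a chain here and B is conditioned on, so the path is blocked at B.
Path 2: U ← B ← T → C
  B is a chain here and B is conditioned on, so the path is blocked at B.
Path 3: U ← B → P → C
  B is a fork here and B is conditioned on, so the path is blocked at B.
Path 4: U ← B → C
  B is a fork here and B is conditioned on, so the path is blocked at B.
Since every path is blocked, d-separation holds.

Yes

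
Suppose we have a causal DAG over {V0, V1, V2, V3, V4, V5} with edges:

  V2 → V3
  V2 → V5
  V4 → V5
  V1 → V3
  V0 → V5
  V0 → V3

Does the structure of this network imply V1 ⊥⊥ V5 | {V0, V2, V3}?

Yes

We examine all 2 paths between V1 and V5:
  1. V1 → V3 ← V2 → V5 — V3:collider[open]; V2:fork[blocks] ⇒ blocked
  2. V1 → V3 ← V0 → V5 — V3:collider[open]; V0:fork[blocks] ⇒ blocked
All paths are blocked; V1 ⊥ V5 | {V0, V2, V3} holds.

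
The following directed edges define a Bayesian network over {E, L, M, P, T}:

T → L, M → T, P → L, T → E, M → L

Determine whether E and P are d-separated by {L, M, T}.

We examine all 2 paths between E and P:
Path 1: E ← T → L ← P
  T is a fork here and T is conditioned on, so the path is blocked at T.
Path 2: E ← T ← M → L ← P
  T is a chain here and T is conditioned on, so the path is blocked at T.
All paths are blocked; E ⊥ P | {L, M, T} holds.

Yes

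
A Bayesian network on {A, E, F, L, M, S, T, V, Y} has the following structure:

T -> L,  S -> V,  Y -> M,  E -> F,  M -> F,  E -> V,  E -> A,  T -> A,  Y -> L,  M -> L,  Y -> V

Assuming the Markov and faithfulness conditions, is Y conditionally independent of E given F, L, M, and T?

Yes

5 paths connect Y and E; each must be blocked for d-separation to hold:
Path 1: Y → M → L ← T → A ← E
  M is a chain here and M is conditioned on, so the path is blocked at M.
Path 2: Y → M → F ← E
  M is a chain here and M is conditioned on, so the path is blocked at M.
Path 3: Y → L ← M → F ← E
  M is a fork here and M is conditioned on, so the path is blocked at M.
Path 4: Y → L ← T → A ← E
  T is a fork here and T is conditioned on, so the path is blocked at T.
Path 5: Y → V ← E
  V is a collider here and neither V nor any of its descendants is conditioned on, so the collider stays closed — the path is blocked at V.
Since every path is blocked, d-separation holds.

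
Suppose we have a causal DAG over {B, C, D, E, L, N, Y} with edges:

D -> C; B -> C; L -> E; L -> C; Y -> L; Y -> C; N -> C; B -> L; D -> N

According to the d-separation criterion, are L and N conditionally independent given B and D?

Enumerating the 6 paths from L to N and testing each for blocking by {B, D}:
  1. L ← B → C ← D → N — B:fork[blocks]; C:collider[blocks]; D:fork[blocks] ⇒ blocked
  2. L ← B → C ← N — B:fork[blocks]; C:collider[blocks] ⇒ blocked
  3. L → C ← D → N — C:collider[blocks]; D:fork[blocks] ⇒ blocked
  4. L → C ← N — C:collider[blocks] ⇒ blocked
  5. L ← Y → C ← D → N — Y:fork[open]; C:collider[blocks]; D:fork[blocks] ⇒ blocked
  6. L ← Y → C ← N — Y:fork[open]; C:collider[blocks] ⇒ blocked
Since every path is blocked, d-separation holds.

Yes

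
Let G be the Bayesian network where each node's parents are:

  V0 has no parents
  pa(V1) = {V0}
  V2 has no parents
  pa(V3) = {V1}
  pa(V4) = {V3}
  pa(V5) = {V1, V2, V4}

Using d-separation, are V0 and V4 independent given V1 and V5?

Yes — V0 and V4 are d-separated given {V1, V5}.

2 paths connect V0 and V4; each must be blocked for d-separation to hold:
  1. V0 → V1 → V3 → V4 — V1:chain[blocks]; V3:chain[open] ⇒ blocked
  2. V0 → V1 → V5 ← V4 — V1:chain[blocks]; V5:collider[open] ⇒ blocked
All paths are blocked; V0 ⊥ V4 | {V1, V5} holds.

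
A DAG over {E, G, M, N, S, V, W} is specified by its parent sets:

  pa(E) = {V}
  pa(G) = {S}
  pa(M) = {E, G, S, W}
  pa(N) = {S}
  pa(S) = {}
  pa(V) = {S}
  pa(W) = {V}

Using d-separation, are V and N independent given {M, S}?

Yes — V and N are d-separated given {M, S}.

Enumerating the 5 paths from V to N and testing each for blocking by {M, S}:
Path 1: V → E → M ← G ← S → N
  S is a fork here and S is conditioned on, so the path is blocked at S.
Path 2: V → E → M ← S → N
  S is a fork here and S is conditioned on, so the path is blocked at S.
Path 3: V ← S → N
  S is a fork here and S is conditioned on, so the path is blocked at S.
Path 4: V → W → M ← G ← S → N
  S is a fork here and S is conditioned on, so the path is blocked at S.
Path 5: V → W → M ← S → N
  S is a fork here and S is conditioned on, so the path is blocked at S.
All paths are blocked; V ⊥ N | {M, S} holds.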